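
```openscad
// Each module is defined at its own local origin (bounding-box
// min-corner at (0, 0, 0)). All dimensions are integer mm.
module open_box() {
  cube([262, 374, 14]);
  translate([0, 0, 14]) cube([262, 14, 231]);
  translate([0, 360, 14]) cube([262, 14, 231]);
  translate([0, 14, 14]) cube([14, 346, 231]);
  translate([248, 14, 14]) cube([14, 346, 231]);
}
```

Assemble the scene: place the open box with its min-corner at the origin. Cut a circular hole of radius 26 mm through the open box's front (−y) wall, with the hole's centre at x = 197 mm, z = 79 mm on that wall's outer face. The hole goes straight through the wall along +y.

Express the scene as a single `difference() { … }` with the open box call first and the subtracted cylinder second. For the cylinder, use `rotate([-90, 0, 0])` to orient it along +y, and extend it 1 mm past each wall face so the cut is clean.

difference() {
  open_box();
  translate([197, -1, 79]) rotate([-90, 0, 0]) cylinder(h = 16, r = 26);
}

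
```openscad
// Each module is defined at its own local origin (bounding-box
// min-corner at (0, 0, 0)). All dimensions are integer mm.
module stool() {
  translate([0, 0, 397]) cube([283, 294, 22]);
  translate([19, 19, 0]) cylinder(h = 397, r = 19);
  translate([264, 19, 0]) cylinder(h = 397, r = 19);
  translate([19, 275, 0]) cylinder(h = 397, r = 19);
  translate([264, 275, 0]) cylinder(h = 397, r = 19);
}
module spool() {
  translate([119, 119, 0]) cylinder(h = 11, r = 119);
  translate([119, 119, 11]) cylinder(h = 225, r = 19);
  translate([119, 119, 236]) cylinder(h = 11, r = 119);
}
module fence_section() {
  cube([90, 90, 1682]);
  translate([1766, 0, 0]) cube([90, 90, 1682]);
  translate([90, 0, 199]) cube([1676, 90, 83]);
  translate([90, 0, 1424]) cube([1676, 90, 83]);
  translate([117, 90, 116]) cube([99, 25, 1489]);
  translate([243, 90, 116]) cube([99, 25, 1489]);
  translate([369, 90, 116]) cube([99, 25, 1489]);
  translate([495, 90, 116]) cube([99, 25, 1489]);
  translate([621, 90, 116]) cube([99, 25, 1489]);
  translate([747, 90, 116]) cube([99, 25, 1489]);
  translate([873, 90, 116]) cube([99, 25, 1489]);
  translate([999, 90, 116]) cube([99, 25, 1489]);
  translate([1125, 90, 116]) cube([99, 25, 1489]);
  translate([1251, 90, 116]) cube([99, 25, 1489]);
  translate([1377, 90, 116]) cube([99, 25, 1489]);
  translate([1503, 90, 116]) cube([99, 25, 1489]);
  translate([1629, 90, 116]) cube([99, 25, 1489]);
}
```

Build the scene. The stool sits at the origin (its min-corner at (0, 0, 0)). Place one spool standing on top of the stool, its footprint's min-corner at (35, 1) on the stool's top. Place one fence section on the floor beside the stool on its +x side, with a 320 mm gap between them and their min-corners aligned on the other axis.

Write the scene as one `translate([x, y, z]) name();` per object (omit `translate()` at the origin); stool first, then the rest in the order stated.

stool();
translate([35, 1, 419]) spool();
translate([603, 0, 0]) fence_section();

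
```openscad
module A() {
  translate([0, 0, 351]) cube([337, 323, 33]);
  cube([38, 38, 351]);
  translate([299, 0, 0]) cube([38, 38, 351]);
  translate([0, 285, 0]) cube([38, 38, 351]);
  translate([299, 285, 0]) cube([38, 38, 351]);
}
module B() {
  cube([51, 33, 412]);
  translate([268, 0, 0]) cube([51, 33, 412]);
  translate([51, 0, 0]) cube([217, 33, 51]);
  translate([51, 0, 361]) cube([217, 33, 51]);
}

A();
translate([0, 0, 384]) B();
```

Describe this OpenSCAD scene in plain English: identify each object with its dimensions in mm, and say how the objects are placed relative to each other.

A is a simple wooden stool: a rectangular seat 337 mm (x) by 323 mm (y), 33 mm thick, top face at z = 384 mm, on four square legs, each 38×38 mm in cross-section. The legs rest on z = 0, each flush with a corner of the seat.

B is a rectangular picture frame lying in the x–z plane (depth along y). The opening is 217 mm wide (x) by 310 mm tall (z), surrounded by a border 51 mm wide on all four sides. The frame is 33 mm deep and is made of two full-height vertical stiles with two horizontal rails fitted between them.

The picture frame is on top of the stool.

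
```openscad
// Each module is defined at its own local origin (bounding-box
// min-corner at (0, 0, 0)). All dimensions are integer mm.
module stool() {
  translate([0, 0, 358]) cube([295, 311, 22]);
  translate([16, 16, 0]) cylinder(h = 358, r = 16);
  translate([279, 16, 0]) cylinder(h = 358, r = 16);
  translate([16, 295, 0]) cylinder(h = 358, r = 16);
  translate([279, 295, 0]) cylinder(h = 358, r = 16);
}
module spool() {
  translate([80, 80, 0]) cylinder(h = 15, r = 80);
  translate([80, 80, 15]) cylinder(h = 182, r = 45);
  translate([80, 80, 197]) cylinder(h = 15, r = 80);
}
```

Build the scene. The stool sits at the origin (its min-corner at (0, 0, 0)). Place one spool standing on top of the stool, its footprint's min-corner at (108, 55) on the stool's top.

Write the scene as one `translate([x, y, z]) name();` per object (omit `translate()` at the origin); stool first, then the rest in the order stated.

stool();
translate([108, 55, 380]) spool();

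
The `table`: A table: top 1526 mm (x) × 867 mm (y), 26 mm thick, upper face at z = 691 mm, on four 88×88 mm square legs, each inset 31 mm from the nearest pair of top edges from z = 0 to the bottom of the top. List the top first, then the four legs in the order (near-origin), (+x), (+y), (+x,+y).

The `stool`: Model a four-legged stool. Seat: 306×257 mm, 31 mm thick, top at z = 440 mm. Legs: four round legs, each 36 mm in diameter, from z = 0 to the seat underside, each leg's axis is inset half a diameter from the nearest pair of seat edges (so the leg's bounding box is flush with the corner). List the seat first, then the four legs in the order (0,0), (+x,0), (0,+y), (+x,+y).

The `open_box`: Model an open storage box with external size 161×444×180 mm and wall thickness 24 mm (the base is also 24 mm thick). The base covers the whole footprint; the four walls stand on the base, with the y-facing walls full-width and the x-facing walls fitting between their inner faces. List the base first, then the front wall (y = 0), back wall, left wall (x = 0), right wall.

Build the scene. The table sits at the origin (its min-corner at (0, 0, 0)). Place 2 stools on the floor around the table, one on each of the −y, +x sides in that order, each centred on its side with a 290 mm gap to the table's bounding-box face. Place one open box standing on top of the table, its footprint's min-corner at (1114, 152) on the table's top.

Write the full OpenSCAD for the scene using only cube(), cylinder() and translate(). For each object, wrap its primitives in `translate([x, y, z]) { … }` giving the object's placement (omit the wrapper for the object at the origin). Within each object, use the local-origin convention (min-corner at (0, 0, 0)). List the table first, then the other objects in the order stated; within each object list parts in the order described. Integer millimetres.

translate([0, 0, 665]) cube([1526, 867, 26]);
translate([31, 31, 0]) cube([88, 88, 665]);
translate([1407, 31, 0]) cube([88, 88, 665]);
translate([31, 748, 0]) cube([88, 88, 665]);
translate([1407, 748, 0]) cube([88, 88, 665]);
translate([610, -547, 0]) {
  translate([0, 0, 409]) cube([306, 257, 31]);
  translate([18, 18, 0]) cylinder(h = 409, r = 18);
  translate([288, 18, 0]) cylinder(h = 409, r = 18);
  translate([18, 239, 0]) cylinder(h = 409, r = 18);
  translate([288, 239, 0]) cylinder(h = 409, r = 18);
}
translate([1816, 305, 0]) {
  translate([0, 0, 409]) cube([306, 257, 31]);
  translate([18, 18, 0]) cylinder(h = 409, r = 18);
  translate([288, 18, 0]) cylinder(h = 409, r = 18);
  translate([18, 239, 0]) cylinder(h = 409, r = 18);
  translate([288, 239, 0]) cylinder(h = 409, r = 18);
}
translate([1114, 152, 691]) {
  cube([161, 444, 24]);
  translate([0, 0, 24]) cube([161, 24, 156]);
  translate([0, 420, 24]) cube([161, 24, 156]);
  translate([0, 24, 24]) cube([24, 396, 156]);
  translate([137, 24, 24]) cube([24, 396, 156]);
}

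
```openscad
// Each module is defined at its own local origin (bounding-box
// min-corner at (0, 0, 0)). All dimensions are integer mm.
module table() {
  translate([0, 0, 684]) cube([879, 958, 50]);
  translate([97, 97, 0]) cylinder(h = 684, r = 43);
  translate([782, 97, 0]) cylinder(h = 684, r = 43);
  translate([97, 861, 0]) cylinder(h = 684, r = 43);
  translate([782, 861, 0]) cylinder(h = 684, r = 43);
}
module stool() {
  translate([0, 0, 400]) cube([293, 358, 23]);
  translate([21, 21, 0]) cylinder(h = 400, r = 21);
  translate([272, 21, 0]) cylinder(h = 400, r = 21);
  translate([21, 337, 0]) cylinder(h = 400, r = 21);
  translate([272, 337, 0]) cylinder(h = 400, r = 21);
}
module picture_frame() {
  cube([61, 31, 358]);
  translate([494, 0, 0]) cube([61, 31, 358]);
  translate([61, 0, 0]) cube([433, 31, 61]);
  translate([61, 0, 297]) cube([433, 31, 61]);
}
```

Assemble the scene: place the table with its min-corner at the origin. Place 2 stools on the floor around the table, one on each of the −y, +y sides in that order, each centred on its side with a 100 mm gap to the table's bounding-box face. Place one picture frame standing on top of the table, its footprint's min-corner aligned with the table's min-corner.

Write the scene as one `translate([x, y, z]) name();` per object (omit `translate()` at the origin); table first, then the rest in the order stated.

table();
translate([293, -458, 0]) stool();
translate([293, 1058, 0]) stool();
translate([0, 0, 734]) picture_frame();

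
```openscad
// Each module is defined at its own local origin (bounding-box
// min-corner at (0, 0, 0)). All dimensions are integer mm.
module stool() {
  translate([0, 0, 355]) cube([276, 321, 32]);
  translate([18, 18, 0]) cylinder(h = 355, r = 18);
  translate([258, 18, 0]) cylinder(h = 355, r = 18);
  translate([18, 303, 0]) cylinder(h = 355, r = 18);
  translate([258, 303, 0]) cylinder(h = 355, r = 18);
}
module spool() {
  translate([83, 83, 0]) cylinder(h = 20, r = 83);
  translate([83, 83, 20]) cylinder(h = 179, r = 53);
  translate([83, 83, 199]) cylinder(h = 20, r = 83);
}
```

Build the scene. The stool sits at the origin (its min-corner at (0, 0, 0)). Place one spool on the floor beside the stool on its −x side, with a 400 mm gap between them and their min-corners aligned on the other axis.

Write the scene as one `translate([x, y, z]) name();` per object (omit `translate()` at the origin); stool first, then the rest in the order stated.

stool();
translate([-566, 0, 0]) spool();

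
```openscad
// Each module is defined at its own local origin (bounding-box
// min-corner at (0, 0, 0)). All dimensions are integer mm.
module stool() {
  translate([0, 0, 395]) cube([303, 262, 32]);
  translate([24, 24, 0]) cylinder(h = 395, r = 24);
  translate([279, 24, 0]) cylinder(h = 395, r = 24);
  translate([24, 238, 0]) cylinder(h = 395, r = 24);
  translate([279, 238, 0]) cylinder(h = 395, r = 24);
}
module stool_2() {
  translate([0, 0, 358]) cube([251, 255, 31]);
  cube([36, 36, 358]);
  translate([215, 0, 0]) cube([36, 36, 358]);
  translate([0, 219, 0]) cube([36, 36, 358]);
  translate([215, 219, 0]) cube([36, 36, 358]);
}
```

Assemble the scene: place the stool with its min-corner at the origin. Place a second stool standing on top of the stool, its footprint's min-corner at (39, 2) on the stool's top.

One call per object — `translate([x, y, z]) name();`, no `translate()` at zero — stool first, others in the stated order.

stool();
translate([39, 2, 427]) stool_2();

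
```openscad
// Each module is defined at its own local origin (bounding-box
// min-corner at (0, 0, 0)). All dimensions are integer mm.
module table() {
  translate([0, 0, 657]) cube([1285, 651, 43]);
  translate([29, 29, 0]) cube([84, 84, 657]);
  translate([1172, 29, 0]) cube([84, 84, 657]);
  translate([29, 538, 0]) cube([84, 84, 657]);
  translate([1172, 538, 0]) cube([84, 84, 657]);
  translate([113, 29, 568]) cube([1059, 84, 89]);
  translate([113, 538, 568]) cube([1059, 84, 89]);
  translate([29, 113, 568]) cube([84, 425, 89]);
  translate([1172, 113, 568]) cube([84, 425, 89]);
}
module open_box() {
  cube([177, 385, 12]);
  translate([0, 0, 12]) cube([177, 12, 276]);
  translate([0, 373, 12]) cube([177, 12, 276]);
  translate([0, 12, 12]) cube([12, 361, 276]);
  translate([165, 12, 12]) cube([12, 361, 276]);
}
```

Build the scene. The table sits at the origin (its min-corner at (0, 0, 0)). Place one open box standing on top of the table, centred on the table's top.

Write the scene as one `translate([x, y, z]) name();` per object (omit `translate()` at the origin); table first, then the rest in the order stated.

table();
translate([554, 133, 700]) open_box();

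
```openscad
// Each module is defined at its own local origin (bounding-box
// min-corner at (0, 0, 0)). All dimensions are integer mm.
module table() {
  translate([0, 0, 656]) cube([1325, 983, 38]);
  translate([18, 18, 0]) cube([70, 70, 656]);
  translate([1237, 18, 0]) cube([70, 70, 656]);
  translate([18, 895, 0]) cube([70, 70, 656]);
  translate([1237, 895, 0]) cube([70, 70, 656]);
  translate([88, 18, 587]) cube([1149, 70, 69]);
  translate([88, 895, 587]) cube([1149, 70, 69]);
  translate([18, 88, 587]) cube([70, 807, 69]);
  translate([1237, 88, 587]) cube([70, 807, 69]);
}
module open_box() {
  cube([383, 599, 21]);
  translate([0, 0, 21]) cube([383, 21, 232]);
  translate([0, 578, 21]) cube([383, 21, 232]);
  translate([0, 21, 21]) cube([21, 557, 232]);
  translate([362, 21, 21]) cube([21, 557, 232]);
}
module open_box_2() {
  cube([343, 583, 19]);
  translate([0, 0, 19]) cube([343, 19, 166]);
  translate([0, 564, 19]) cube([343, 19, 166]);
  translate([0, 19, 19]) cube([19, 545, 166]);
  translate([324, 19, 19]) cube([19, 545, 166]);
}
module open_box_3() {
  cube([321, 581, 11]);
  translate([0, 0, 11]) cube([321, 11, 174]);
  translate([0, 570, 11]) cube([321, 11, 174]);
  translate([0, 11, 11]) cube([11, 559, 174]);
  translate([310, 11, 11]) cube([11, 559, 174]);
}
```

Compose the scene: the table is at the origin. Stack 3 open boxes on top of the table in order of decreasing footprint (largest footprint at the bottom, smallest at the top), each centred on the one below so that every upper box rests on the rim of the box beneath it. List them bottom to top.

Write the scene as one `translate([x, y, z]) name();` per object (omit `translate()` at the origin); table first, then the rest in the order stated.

table();
translate([471, 192, 694]) open_box();
translate([491, 200, 947]) open_box_2();
translate([502, 201, 1132]) open_box_3();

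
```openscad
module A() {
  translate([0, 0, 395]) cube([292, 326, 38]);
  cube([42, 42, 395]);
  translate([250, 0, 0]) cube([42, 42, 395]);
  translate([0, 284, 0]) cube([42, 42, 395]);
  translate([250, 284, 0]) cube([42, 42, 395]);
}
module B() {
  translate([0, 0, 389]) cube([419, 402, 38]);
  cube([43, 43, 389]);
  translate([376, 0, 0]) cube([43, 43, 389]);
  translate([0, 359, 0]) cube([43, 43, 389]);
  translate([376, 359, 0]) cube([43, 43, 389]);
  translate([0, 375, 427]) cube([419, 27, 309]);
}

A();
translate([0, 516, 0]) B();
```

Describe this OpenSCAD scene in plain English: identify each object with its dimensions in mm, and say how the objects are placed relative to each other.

A is a four-legged stool. The seat is a 292×326×38 mm slab whose top surface is at z = 433 mm; four square legs, each 42×42 mm in cross-section, run from the floor (z = 0) to the underside of the seat, each flush with a corner of the seat.

B is a chair: 419×402 mm seat, 38 mm thick, top at z = 427 mm, on four 43 mm square corner legs flush with the seat edges. A 27 mm thick backrest slab spans the full seat width, extending 309 mm above the seat top, its back face flush with the seat's +y edge.

The chair is on the floor beside the stool on its +y side.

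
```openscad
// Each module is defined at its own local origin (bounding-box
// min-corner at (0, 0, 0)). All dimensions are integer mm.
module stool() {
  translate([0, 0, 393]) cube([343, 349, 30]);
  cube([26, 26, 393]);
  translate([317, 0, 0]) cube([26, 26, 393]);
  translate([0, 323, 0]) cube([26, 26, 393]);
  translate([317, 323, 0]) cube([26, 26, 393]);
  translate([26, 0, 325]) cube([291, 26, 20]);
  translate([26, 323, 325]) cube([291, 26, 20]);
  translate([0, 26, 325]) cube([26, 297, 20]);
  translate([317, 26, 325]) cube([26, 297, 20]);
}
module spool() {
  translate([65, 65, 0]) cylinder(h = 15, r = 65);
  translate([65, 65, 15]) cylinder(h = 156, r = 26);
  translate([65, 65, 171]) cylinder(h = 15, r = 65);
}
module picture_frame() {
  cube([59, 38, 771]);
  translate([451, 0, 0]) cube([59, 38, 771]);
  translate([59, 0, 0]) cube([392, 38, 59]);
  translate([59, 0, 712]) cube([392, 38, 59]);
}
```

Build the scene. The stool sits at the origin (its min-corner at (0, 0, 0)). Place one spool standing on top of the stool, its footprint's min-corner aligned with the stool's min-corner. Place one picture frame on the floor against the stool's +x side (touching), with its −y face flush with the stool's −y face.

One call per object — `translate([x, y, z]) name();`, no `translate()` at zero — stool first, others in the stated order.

stool();
translate([0, 0, 423]) spool();
translate([343, 0, 0]) picture_frame();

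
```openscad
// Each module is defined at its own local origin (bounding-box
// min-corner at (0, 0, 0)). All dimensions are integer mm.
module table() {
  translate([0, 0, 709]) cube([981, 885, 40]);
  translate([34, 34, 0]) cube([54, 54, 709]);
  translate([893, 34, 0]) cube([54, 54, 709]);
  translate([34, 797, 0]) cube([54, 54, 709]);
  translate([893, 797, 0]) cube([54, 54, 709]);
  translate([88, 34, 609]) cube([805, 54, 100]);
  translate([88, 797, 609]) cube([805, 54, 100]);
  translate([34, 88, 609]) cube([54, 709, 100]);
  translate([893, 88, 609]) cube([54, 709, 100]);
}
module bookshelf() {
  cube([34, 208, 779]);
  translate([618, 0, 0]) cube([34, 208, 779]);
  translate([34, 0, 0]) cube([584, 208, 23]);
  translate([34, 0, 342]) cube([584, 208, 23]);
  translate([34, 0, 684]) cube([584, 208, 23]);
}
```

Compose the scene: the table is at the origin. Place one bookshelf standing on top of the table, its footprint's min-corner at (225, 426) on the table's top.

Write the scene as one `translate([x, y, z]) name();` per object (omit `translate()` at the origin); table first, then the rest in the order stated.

table();
translate([225, 426, 749]) bookshelf();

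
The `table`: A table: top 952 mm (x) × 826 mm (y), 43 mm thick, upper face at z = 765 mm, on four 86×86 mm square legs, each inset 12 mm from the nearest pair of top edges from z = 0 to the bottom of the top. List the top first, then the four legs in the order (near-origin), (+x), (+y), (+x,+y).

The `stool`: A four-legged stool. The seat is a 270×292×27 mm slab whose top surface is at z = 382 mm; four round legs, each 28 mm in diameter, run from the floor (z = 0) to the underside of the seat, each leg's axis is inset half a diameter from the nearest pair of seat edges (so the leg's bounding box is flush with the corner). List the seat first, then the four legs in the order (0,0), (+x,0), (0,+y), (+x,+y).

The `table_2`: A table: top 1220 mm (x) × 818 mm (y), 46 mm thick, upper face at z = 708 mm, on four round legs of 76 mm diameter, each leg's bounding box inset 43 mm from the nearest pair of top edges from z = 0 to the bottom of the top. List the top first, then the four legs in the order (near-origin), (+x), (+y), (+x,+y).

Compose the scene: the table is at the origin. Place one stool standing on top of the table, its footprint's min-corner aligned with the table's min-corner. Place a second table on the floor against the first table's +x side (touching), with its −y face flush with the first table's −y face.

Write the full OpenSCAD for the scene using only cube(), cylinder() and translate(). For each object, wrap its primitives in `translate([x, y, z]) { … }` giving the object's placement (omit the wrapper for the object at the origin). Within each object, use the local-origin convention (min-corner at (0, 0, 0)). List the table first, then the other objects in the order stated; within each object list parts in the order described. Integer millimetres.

translate([0, 0, 722]) cube([952, 826, 43]);
translate([12, 12, 0]) cube([86, 86, 722]);
translate([854, 12, 0]) cube([86, 86, 722]);
translate([12, 728, 0]) cube([86, 86, 722]);
translate([854, 728, 0]) cube([86, 86, 722]);
translate([0, 0, 765]) {
  translate([0, 0, 355]) cube([270, 292, 27]);
  translate([14, 14, 0]) cylinder(h = 355, r = 14);
  translate([256, 14, 0]) cylinder(h = 355, r = 14);
  translate([14, 278, 0]) cylinder(h = 355, r = 14);
  translate([256, 278, 0]) cylinder(h = 355, r = 14);
}
translate([952, 0, 0]) {
  translate([0, 0, 662]) cube([1220, 818, 46]);
  translate([81, 81, 0]) cylinder(h = 662, r = 38);
  translate([1139, 81, 0]) cylinder(h = 662, r = 38);
  translate([81, 737, 0]) cylinder(h = 662, r = 38);
  translate([1139, 737, 0]) cylinder(h = 662, r = 38);
}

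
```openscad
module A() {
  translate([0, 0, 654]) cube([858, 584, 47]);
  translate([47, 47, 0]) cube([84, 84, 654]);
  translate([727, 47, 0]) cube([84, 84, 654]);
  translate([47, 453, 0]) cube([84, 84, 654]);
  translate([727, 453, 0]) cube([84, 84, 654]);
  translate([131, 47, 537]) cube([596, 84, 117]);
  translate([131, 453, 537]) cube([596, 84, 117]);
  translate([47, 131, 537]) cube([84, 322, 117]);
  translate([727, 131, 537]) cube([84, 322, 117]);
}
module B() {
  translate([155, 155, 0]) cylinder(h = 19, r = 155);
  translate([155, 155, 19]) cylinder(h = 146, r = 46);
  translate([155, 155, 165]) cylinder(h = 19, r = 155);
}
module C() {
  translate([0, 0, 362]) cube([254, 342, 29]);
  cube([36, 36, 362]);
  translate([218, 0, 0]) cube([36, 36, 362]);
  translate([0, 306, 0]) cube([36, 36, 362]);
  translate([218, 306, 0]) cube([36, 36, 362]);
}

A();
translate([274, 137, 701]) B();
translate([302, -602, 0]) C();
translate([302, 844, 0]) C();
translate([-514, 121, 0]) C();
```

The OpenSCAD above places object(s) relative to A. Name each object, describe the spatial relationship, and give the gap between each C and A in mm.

Each stool's nearest face is 260 mm from the table's bounding box.

A is a table. B is a spool. C is a stool. The spool is on top of the table, centred. Three stools sit around the table at the −y, +y, −x sides. The gap between each stool and the table is 260 mm.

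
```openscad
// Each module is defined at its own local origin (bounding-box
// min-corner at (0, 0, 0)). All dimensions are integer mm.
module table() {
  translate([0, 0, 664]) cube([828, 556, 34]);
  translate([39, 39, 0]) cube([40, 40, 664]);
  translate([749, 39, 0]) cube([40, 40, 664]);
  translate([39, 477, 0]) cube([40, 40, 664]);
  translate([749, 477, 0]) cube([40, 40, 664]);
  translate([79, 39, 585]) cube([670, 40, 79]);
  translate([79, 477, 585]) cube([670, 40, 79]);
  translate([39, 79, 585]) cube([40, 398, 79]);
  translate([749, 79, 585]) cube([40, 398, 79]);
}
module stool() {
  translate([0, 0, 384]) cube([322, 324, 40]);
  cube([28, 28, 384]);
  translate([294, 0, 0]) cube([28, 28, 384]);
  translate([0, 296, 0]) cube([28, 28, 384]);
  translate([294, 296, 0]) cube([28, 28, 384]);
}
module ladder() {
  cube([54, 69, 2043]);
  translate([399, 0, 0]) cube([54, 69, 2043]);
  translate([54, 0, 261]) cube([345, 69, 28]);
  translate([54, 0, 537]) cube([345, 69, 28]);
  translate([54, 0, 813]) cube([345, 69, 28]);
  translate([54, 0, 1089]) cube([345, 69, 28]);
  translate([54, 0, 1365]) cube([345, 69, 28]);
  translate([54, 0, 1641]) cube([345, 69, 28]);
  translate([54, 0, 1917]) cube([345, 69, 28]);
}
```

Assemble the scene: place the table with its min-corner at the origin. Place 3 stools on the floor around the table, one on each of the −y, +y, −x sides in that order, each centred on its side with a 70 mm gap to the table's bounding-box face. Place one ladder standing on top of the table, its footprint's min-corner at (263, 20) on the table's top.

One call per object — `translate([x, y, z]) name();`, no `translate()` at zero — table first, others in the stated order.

table();
translate([253, -394, 0]) stool();
translate([253, 626, 0]) stool();
translate([-392, 116, 0]) stool();
translate([263, 20, 698]) ladder();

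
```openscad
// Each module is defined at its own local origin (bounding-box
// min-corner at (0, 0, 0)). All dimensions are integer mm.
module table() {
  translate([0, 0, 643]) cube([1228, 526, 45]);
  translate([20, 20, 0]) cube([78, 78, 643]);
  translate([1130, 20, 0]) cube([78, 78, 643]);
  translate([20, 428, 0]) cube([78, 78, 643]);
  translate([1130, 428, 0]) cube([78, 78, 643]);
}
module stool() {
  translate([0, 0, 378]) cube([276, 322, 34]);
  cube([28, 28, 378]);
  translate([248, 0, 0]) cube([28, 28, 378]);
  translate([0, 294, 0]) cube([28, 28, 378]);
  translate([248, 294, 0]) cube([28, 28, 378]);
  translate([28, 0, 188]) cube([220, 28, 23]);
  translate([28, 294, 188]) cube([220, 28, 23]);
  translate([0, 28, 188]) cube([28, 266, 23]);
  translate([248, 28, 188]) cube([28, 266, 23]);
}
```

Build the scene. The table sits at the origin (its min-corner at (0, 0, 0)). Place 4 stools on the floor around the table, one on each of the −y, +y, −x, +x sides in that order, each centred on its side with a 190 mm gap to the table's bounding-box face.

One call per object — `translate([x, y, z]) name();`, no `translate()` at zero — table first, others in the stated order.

table();
translate([476, -512, 0]) stool();
translate([476, 716, 0]) stool();
translate([-466, 102, 0]) stool();
translate([1418, 102, 0]) stool();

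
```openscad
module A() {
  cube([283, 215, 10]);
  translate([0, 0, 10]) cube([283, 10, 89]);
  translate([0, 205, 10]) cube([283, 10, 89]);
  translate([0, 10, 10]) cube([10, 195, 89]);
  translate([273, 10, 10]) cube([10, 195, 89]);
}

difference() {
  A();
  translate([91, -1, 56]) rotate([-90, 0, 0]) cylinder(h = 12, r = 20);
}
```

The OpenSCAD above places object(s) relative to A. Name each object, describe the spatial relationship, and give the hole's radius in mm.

The subtracted cylinder has r = 20 mm.

A is an open box. The open box has a circular hole through its front wall. The hole's radius is 20 mm.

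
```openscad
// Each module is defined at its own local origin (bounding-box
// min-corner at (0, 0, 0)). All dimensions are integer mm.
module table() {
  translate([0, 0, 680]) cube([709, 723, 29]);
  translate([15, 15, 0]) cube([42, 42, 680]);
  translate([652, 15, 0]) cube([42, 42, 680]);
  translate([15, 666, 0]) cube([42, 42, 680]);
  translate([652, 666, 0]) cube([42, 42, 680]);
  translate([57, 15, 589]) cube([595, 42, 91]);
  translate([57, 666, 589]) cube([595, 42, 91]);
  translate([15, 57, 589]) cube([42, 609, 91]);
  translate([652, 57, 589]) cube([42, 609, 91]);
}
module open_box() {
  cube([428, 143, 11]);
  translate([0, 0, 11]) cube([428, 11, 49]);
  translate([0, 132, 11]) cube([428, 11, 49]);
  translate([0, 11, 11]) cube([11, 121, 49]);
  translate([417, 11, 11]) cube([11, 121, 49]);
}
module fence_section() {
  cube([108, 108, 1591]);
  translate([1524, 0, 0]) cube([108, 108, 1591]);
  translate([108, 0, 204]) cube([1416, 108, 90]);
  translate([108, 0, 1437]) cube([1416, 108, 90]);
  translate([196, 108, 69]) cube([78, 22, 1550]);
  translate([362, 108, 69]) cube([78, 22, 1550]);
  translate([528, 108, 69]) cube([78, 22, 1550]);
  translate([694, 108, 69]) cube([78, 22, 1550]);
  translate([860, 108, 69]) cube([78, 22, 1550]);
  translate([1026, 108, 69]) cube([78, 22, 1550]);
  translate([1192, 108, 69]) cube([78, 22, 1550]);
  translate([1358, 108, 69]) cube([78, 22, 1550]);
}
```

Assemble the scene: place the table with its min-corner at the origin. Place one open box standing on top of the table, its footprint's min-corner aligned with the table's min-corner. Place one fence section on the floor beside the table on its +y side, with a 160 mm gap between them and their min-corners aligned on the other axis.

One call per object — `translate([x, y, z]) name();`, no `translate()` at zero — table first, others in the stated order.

table();
translate([0, 0, 709]) open_box();
translate([0, 883, 0]) fence_section();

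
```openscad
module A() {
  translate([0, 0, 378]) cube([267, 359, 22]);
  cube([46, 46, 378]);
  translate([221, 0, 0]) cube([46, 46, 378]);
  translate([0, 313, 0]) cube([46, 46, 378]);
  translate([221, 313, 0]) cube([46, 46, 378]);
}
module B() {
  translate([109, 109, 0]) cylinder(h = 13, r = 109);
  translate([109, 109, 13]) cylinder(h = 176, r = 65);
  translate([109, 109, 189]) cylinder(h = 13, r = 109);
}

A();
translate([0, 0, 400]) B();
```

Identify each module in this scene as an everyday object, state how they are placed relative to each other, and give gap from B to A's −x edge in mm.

A is a stool. B is a spool. The spool is on top of the stool. The gap from the spool to the stool's −x edge is 0 mm.

The spool's min-x is at 0; the stool's min-x is 0; gap = 0 mm.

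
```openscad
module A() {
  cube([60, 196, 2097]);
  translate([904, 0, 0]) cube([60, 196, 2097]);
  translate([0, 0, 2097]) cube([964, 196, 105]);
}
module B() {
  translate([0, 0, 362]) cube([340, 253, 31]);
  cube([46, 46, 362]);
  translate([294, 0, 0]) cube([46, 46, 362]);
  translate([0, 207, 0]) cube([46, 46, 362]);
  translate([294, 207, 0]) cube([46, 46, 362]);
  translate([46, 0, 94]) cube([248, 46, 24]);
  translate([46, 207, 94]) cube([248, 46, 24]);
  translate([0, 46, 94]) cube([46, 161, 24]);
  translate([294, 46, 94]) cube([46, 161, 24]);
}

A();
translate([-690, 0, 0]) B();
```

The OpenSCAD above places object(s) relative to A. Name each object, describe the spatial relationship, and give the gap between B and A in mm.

The stool's nearest face is 350 mm from the door frame's −x face.

A is a door frame. B is a stool. The stool is on the floor beside the door frame on its −x side. The gap between the stool and the door frame is 350 mm.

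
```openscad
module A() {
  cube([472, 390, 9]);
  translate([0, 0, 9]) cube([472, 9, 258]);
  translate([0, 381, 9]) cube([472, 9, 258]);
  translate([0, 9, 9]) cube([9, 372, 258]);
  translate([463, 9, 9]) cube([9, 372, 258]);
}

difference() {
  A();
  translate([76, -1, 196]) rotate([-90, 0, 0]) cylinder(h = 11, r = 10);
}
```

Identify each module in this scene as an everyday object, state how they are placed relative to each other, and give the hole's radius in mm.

A is an open box. The open box has a circular hole through its front wall. The hole's radius is 10 mm.

The subtracted cylinder has r = 10 mm.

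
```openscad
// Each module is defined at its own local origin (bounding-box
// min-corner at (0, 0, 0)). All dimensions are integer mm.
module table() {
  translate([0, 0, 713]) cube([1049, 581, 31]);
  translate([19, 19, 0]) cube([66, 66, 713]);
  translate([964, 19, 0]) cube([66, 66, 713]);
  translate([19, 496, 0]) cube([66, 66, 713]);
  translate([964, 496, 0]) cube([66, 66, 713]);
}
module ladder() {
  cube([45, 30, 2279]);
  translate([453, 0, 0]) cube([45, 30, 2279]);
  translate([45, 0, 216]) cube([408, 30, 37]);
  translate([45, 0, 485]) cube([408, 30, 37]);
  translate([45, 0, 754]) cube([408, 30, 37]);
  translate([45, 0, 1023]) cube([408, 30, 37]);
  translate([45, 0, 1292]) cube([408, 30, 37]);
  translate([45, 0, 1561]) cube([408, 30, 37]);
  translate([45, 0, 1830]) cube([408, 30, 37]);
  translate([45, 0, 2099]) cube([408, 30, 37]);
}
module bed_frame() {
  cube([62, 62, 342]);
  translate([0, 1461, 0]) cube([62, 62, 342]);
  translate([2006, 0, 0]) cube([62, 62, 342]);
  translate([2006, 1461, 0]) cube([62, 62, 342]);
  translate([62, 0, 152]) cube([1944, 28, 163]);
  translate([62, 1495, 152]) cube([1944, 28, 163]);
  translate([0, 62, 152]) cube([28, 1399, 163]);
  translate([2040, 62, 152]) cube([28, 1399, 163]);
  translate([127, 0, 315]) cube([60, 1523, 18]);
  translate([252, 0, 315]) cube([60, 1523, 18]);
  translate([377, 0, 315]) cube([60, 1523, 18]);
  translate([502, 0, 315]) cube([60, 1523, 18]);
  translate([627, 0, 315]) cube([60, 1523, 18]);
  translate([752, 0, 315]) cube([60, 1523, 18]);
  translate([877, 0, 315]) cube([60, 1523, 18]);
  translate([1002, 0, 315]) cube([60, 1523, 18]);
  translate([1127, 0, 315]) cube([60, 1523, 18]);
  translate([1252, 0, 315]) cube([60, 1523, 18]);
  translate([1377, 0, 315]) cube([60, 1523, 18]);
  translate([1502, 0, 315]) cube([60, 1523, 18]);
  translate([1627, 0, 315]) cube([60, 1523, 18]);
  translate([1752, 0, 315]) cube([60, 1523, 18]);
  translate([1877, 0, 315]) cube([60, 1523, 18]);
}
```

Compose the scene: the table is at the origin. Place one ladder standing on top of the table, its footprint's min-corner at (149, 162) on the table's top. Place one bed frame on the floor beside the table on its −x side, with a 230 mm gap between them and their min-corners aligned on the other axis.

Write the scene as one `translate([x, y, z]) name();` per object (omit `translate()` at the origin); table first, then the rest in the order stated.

table();
translate([149, 162, 744]) ladder();
translate([-2298, 0, 0]) bed_frame();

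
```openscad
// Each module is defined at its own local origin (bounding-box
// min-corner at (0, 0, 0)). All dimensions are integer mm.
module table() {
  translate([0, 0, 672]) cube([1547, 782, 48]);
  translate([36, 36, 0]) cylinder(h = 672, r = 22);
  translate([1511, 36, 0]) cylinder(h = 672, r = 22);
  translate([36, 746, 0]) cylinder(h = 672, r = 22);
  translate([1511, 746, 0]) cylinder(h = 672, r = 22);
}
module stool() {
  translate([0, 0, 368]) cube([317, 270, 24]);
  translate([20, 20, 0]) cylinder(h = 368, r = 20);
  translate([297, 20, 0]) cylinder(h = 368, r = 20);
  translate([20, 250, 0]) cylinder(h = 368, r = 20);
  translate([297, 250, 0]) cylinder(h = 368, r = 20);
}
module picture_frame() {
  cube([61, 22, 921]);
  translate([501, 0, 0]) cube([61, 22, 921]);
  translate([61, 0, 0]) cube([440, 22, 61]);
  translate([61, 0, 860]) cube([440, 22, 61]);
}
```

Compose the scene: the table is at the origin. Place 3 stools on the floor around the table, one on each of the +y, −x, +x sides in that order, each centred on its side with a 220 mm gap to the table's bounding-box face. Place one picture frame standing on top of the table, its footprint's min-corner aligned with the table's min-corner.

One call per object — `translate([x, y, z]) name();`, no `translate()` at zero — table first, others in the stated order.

table();
translate([615, 1002, 0]) stool();
translate([-537, 256, 0]) stool();
translate([1767, 256, 0]) stool();
translate([0, 0, 720]) picture_frame();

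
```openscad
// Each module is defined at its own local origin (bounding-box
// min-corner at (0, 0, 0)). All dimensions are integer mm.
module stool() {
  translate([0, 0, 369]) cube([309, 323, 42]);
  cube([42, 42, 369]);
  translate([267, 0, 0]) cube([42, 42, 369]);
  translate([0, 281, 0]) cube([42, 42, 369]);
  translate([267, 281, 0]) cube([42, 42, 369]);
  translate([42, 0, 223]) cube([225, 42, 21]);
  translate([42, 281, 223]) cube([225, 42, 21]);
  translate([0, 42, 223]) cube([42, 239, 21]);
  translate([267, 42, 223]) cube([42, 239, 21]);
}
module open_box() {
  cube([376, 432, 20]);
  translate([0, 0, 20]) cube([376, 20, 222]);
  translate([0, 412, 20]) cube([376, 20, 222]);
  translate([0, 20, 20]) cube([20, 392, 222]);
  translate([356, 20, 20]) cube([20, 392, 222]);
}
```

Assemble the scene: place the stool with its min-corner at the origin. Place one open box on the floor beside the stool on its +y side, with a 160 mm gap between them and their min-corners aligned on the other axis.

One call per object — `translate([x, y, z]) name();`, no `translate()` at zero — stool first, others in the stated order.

stool();
translate([0, 483, 0]) open_box();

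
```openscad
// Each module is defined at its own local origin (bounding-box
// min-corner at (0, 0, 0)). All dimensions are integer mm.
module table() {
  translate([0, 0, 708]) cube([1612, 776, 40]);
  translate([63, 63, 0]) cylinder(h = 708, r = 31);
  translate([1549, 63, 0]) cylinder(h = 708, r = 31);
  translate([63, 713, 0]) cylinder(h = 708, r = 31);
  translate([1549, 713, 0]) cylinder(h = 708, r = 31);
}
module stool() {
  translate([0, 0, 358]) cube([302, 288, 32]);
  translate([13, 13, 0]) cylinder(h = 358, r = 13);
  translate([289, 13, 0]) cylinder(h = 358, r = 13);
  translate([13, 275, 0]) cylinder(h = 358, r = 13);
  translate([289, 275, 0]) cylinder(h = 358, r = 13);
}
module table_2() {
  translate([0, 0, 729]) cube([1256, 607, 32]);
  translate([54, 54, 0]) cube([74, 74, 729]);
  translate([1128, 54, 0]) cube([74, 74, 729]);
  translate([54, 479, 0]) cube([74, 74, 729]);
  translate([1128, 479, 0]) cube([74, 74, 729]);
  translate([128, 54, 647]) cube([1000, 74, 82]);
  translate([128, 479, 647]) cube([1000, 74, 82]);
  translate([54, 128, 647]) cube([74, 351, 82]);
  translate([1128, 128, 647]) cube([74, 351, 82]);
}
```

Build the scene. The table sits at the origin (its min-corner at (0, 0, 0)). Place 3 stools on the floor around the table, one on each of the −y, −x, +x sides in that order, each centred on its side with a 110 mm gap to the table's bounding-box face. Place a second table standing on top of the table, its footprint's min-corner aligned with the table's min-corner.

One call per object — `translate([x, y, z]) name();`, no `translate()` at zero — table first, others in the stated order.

table();
translate([655, -398, 0]) stool();
translate([-412, 244, 0]) stool();
translate([1722, 244, 0]) stool();
translate([0, 0, 748]) table_2();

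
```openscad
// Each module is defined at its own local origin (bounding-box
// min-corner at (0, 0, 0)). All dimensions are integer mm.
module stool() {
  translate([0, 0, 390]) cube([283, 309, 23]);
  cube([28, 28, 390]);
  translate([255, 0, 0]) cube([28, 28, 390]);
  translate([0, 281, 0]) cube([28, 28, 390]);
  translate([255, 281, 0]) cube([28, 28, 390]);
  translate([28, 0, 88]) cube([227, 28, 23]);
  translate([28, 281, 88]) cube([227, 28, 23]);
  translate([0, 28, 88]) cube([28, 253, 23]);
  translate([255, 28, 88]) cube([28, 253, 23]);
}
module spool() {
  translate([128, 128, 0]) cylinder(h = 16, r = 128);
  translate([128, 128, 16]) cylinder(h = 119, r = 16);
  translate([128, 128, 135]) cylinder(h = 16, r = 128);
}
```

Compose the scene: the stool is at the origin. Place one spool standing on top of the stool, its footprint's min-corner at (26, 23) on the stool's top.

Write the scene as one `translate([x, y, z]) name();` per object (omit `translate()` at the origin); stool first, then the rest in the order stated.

stool();
translate([26, 23, 413]) spool();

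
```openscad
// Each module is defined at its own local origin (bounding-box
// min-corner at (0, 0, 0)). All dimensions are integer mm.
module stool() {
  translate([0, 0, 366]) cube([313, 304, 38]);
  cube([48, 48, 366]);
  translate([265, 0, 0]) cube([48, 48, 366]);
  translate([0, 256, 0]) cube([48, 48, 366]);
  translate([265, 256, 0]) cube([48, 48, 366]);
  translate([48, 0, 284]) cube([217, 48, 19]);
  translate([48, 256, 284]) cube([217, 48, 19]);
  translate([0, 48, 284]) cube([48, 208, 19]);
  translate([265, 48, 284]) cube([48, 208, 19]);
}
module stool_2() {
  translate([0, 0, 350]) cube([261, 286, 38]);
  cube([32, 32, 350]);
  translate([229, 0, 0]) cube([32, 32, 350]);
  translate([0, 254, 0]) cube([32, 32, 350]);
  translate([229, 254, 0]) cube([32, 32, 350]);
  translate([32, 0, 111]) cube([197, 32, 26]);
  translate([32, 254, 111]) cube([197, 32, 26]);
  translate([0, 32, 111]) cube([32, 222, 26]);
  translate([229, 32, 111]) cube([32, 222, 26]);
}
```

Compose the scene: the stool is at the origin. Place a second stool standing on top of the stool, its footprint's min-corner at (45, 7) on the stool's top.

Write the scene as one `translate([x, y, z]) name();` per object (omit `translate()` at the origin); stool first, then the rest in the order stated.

stool();
translate([45, 7, 404]) stool_2();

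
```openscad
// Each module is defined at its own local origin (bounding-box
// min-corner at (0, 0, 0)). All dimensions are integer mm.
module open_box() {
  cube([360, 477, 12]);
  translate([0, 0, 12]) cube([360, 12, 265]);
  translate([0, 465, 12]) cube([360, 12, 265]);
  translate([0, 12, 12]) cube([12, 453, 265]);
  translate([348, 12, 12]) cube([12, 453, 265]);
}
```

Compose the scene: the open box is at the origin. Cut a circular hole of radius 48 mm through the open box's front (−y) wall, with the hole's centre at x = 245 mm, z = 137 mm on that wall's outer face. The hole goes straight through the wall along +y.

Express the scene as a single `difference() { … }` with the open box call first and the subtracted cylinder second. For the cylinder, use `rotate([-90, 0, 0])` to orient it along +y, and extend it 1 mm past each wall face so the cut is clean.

difference() {
  open_box();
  translate([245, -1, 137]) rotate([-90, 0, 0]) cylinder(h = 14, r = 48);
}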